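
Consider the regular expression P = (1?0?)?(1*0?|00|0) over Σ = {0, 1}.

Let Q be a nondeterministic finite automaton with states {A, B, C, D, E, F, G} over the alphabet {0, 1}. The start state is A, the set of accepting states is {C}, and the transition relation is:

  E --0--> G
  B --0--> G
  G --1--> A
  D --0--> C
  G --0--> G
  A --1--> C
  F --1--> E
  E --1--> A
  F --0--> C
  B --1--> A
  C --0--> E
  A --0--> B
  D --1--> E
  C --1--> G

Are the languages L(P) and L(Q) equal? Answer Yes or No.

The empty string ε is accepted by P but rejected by Q.
So L(P) ≠ L(Q).

No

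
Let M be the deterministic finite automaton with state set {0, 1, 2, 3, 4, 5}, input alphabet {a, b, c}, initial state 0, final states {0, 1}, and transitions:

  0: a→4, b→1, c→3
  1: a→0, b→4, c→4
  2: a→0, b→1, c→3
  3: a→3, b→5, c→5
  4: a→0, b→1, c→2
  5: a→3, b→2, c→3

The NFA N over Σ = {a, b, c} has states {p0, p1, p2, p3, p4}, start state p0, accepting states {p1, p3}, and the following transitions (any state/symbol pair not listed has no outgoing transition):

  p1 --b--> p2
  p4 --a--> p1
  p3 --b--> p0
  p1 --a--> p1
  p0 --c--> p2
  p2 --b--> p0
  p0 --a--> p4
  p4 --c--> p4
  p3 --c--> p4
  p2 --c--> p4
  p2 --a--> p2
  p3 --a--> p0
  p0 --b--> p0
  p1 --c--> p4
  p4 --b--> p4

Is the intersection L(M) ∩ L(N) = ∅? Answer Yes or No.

The string aa is accepted by both M and N.
Hence L(M) ∩ L(N) ≠ ∅.

No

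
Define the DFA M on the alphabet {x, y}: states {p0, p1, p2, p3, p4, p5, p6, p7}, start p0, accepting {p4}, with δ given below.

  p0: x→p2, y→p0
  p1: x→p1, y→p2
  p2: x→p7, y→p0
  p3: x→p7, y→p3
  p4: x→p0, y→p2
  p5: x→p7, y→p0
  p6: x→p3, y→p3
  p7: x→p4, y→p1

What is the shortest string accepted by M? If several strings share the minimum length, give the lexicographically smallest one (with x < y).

A breadth-first search from p0 reaches an accepting state first via the path p0 → p2 → p7 → p4 on input xxx.
No string of length < 3 is accepted (BFS exhausts all shorter strings without reaching an accepting state), and xxx is the lexicographically least accepting string of length 3.

xxx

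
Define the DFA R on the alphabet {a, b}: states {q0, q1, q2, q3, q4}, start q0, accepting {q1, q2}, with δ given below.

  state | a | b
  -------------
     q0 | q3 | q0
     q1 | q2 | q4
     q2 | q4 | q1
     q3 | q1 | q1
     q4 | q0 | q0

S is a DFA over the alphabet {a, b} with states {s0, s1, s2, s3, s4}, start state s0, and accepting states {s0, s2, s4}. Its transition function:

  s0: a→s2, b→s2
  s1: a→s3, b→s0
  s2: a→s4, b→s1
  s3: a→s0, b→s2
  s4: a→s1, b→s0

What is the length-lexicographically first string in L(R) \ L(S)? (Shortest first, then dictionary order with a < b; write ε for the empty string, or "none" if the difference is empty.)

The string ab is accepted by R but not by S.
No shorter string lies in the difference, and ab is the lexicographically first length-2 string in L(R) \ L(S).

ab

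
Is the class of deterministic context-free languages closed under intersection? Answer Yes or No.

No

DCFLs are closed under complement (normalise the DPDA to read all of its input, then flip the verdict). If they were also closed under intersection, De Morgan would make them closed under union; but {aⁿbⁿ : n≥0} and {aⁿb²ⁿ : n≥0} are DCFLs (push the a's; pop one per b, respectively one per two b's) whose union no deterministic PDA accepts: a DPDA for it would have a single run on aⁿb²ⁿ, accepting after the prefix aⁿbⁿ and accepting again after n more b's; an ordinary PDA that simulates it on a's and b's and, at any moment when it is accepting, may switch to reading only a fresh letter c while feeding each c to the simulation as a b, would accept aⁱbʲcᵏ (k≥1) exactly when both aⁱbʲ and aⁱbʲ⁺ᵏ are in the language, i.e. its language intersected with the regular set a*b*c⁺ would be exactly {aⁿbⁿcⁿ : n≥1} — impossible, since context-free languages are closed under intersection with regular sets and {aⁿbⁿcⁿ} is not context-free.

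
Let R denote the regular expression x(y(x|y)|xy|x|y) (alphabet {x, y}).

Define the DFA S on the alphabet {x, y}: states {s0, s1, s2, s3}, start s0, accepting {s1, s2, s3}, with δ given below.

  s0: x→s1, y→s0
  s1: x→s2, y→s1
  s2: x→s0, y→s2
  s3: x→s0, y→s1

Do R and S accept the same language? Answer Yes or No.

The string x is accepted by S but rejected by R.
So L(R) ≠ L(S).

No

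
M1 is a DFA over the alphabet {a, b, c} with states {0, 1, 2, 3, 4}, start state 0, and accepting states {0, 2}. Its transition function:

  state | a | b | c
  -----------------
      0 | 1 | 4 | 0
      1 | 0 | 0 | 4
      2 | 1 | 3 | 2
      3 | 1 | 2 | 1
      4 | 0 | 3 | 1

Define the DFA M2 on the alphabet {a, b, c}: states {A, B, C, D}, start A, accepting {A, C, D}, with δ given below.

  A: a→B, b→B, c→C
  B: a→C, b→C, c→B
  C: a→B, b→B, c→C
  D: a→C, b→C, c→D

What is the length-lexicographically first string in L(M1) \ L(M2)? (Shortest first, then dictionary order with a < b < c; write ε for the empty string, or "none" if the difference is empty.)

The string bbb is accepted by M1 but not by M2.
No shorter string lies in the difference, and bbb is the lexicographically first length-3 string in L(M1) \ L(M2).

bbb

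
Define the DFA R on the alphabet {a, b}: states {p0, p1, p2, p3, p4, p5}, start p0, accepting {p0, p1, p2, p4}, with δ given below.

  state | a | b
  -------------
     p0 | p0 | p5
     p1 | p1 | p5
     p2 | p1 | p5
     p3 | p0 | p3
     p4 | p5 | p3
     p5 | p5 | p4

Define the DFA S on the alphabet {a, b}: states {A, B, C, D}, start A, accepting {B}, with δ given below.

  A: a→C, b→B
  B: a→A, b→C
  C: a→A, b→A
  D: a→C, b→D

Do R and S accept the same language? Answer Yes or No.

No

The empty string ε is accepted by R but rejected by S.
So L(R) ≠ L(S).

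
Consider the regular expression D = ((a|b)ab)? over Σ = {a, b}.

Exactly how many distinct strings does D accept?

The expression has no Kleene star, so L(D) is finite. Expanding the alternatives gives {ε, aab, bab}.
That is 1 of length 0, 2 of length 3: 3 strings in all.

3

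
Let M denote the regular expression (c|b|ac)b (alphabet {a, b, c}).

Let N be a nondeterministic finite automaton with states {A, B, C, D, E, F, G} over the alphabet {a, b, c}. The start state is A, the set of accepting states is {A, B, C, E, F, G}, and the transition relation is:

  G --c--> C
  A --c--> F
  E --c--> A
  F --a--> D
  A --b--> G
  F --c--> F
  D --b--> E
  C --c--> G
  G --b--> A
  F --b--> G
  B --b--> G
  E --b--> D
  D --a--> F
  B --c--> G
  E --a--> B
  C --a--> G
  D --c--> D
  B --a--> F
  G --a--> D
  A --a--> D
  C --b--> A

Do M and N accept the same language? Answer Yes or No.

The empty string ε is accepted by N but rejected by M.
So L(M) ≠ L(N).

No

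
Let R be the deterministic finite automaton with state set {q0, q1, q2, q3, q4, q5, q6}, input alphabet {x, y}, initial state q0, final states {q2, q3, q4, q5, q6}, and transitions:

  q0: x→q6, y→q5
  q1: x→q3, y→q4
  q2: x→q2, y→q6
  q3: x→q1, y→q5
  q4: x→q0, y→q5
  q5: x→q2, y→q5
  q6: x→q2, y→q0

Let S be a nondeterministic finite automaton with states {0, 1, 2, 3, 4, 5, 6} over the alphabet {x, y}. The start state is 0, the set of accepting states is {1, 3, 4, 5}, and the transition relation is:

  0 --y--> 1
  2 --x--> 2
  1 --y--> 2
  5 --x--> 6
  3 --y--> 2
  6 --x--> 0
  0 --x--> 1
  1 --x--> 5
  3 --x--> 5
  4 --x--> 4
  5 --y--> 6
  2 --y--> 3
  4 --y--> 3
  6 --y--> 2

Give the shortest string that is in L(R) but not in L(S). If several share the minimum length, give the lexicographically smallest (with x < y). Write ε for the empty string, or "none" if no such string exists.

yy

The string yy is accepted by R but not by S.
No shorter string lies in the difference, and yy is the lexicographically first length-2 string in L(R) \ L(S).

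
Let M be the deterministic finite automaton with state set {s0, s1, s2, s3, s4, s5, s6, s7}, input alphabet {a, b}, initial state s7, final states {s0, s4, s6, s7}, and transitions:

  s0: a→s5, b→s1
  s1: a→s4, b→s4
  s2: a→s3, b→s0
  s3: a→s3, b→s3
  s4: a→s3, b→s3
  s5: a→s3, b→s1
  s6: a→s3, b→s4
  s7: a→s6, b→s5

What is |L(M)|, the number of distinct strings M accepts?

The useful subgraph on states {s1, s4, s5, s6, s7} is acyclic, so L(M) is finite; the longest accepting path visits 4 useful states, giving maximum string length 3.
Counting accepting paths from s7 by length: 1 of length 0, 1 of length 1, 1 of length 2, 2 of length 3. Total 5.

5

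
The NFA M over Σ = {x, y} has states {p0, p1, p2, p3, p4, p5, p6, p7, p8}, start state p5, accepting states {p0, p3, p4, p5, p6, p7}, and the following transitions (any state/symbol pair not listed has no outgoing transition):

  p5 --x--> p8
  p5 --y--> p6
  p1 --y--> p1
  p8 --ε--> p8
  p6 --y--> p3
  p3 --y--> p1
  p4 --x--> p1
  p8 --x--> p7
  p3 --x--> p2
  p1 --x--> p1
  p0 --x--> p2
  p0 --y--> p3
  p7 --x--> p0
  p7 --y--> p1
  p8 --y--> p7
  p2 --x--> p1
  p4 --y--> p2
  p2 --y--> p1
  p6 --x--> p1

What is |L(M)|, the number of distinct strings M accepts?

The useful subgraph on states {p0, p3, p5, p6, p7, p8} is acyclic, so L(M) is finite; the longest accepting path visits 5 useful states, giving maximum string length 4.
Counting accepting paths from p5 by length: 1 of length 0, 1 of length 1, 3 of length 2, 2 of length 3, 2 of length 4. Total 9.

9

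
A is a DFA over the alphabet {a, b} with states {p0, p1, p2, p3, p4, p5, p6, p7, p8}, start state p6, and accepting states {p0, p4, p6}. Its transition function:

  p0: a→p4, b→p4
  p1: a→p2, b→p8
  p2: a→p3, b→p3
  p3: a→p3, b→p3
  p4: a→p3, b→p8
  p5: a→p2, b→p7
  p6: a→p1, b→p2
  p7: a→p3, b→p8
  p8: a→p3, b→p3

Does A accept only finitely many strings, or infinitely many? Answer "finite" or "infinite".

finite

The useful states (reachable from p6 and able to reach an accepting state) are {p6}.
Restricted to these states the transition graph has no cycle, so every accepting path has bounded length and L is finite.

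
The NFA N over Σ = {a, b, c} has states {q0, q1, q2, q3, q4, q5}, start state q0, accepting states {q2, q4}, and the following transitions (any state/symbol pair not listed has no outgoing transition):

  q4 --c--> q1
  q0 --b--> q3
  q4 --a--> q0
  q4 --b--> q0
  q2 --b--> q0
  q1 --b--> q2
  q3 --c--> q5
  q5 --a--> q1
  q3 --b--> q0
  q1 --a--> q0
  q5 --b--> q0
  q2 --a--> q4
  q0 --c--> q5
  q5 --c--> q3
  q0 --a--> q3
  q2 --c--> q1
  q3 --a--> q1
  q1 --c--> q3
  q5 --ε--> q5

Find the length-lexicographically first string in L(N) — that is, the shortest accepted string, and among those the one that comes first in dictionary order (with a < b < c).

A breadth-first search from q0 reaches an accepting state first via the path q0 → q3 → q1 → q2 on input aab.
No string of length < 3 is accepted (BFS exhausts all shorter strings without reaching an accepting state), and aab is the lexicographically least accepting string of length 3.

aab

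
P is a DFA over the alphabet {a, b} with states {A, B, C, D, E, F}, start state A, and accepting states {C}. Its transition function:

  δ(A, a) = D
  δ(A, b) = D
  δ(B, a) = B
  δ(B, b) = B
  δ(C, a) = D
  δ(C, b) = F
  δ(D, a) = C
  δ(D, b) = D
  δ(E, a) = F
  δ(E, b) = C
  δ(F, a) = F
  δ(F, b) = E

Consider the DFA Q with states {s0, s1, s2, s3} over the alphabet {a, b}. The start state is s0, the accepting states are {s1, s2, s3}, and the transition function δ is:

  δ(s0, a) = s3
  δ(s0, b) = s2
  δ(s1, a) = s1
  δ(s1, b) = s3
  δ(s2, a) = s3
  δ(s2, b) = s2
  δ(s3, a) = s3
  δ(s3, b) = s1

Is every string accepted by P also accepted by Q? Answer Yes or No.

Exploring the product automaton P × Q from the start pair (A, s0), following both machines on each input symbol, reaches 10 state pairs: (A, s0), (D, s3), (D, s2), (C, s3), (D, s1), (F, s1), (C, s1), (E, s3), (F, s3), (E, s1).
P accepts in {C} and Q accepts in {s1, s2, s3}. The reachable pairs whose P-component is accepting are (C, s3), (C, s1); in each of them the Q-component is accepting too, so the product for L(P) \ L(Q) (P-component accepting, Q-component rejecting) has no reachable accepting pair and the difference is empty.
Hence every string in L(P) is also in L(Q).

Yes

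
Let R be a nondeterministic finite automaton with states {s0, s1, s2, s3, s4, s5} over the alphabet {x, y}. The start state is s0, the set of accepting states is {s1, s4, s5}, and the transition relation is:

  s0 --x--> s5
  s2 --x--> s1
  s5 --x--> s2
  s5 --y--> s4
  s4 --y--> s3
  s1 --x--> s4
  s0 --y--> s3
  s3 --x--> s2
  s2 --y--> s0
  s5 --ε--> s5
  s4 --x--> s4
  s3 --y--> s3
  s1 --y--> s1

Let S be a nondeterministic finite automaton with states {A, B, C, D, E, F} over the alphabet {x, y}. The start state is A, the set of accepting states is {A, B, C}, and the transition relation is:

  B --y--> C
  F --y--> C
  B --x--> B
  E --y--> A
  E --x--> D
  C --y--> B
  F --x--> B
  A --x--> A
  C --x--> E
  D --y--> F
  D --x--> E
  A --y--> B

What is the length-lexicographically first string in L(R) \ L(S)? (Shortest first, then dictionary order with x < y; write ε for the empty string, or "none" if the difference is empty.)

yxyx

The string yxyx is accepted by R but not by S.
No shorter string lies in the difference, and yxyx is the lexicographically first length-4 string in L(R) \ L(S).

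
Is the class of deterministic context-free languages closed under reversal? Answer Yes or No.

L = {c bⁿaⁿ : n≥0} ∪ {d b²ⁿaⁿ : n≥0} is a DCFL: the first symbol tells a deterministic PDA whether to pop one or two b's per a. Its reversal Lᴿ = {aⁿbⁿ c : n≥0} ∪ {aⁿb²ⁿ d : n≥0} is not. DCFLs are closed under right quotient by regular languages, and Lᴿ/{c, d} = {aⁿbⁿ : n≥0} ∪ {aⁿb²ⁿ : n≥0} — the standard context-free language accepted by no deterministic PDA (intuitively the machine would have to commit to a b-to-a ratio before the distinguishing marker arrives; formally, a DPDA for it would have a single run on aⁿb²ⁿ, accepting after the prefix aⁿbⁿ and accepting again after n more b's; an ordinary PDA that simulates it on a's and b's and, at any moment when it is accepting, may switch to reading only a fresh letter e while feeding each e to the simulation as a b, would accept aⁱbʲeᵏ (k≥1) exactly when both aⁱbʲ and aⁱbʲ⁺ᵏ are in the language, i.e. its language intersected with the regular set a*b*e⁺ would be exactly {aⁿbⁿeⁿ : n≥1} — impossible, since context-free languages are closed under intersection with regular sets and {aⁿbⁿeⁿ} is not context-free). So Lᴿ cannot be a DCFL.

No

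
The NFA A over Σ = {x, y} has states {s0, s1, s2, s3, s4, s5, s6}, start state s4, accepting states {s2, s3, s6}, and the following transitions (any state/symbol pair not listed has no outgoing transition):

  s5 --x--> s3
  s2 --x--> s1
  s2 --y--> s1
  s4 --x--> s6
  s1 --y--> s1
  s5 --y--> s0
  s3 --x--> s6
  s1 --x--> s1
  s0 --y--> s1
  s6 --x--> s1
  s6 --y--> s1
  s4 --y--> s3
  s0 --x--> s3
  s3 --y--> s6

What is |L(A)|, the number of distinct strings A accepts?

The useful subgraph on states {s3, s4, s6} is acyclic, so L(A) is finite; the longest accepting path visits 3 useful states, giving maximum string length 2.
Counting accepting paths from s4 by length: 2 of length 1, 2 of length 2. Total 4.

4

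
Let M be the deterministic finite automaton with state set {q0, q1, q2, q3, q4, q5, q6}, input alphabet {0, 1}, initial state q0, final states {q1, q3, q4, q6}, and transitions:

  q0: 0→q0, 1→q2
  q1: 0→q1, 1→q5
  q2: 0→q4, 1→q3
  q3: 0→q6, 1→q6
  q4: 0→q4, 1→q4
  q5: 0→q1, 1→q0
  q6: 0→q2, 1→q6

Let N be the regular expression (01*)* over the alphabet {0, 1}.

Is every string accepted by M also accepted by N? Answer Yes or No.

The string 10 is in L(M) but not in L(N).
So L(M) ⊄ L(N).

No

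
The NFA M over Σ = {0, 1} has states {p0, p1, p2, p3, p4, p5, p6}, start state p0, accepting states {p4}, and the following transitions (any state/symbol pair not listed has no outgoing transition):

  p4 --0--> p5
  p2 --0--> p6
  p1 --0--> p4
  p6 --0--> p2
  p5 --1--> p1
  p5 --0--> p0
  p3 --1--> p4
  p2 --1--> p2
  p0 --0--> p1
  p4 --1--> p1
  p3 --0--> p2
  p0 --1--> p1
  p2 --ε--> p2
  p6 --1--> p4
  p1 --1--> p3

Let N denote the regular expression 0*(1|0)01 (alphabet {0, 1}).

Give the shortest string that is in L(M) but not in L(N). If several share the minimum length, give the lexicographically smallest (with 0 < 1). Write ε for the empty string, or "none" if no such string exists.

The string 00 is accepted by M but not by N.
No shorter string lies in the difference, and 00 is the lexicographically first length-2 string in L(M) \ L(N).

00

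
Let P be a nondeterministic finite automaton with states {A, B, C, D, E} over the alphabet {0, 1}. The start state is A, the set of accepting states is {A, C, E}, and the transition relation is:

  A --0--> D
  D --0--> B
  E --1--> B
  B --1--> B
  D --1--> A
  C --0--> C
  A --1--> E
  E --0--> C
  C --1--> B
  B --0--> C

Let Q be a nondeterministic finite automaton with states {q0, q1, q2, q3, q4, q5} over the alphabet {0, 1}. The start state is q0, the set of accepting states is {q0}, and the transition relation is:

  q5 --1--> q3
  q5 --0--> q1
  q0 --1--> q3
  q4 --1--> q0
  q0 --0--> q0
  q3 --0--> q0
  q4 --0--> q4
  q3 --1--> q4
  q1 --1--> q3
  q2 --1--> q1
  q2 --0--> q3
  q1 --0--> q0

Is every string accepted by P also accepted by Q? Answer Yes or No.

The string 1 is in L(P) but not in L(Q).
So L(P) ⊄ L(Q).

No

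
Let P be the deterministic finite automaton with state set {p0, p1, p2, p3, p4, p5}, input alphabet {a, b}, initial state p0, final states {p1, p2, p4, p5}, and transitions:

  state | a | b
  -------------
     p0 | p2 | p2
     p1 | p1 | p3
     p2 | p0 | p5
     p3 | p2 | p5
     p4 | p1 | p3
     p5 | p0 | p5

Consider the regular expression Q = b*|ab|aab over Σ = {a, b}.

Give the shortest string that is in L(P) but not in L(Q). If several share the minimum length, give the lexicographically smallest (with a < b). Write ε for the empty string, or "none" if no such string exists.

a

The string a is accepted by P but not by Q.
No shorter string lies in the difference, and a is the lexicographically first length-1 string in L(P) \ L(Q).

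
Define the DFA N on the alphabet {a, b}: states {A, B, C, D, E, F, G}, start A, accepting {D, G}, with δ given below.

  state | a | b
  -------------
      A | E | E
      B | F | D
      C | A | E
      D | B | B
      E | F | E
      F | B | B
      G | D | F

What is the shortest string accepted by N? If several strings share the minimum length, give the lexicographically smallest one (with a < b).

aaab

A breadth-first search from A reaches an accepting state first via the path A → E → F → B → D on input aaab.
No string of length < 4 is accepted (BFS exhausts all shorter strings without reaching an accepting state), and aaab is the lexicographically least accepting string of length 4.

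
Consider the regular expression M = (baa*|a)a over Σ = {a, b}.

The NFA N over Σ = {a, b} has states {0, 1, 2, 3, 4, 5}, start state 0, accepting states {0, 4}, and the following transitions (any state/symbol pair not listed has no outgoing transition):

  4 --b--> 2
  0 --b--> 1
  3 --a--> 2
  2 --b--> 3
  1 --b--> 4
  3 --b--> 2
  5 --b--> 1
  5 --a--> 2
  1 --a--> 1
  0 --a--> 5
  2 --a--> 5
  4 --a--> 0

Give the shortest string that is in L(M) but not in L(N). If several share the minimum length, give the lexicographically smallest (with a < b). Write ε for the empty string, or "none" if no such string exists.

aa

The string aa is accepted by M but not by N.
No shorter string lies in the difference, and aa is the lexicographically first length-2 string in L(M) \ L(N).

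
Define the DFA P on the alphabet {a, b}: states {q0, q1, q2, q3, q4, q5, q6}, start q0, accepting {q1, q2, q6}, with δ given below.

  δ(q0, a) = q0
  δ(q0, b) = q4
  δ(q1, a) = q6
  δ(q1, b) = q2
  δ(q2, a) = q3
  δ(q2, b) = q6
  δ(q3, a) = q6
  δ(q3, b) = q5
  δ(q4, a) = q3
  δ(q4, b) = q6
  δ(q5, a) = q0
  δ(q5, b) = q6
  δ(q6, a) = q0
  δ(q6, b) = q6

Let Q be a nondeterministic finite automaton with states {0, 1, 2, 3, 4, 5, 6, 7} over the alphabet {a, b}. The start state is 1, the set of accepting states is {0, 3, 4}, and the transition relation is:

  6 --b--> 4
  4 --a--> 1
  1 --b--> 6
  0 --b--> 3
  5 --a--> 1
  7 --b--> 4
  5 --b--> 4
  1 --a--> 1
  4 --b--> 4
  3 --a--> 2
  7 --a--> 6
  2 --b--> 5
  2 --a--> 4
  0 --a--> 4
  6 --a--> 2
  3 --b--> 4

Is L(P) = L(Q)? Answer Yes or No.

Yes

Exploring the product automaton P × Q from the start pair (q0, 1), following both machines on each input symbol, reaches 5 state pairs: (q0, 1), (q4, 6), (q3, 2), (q6, 4), (q5, 5).
P accepts in {q1, q2, q6} and Q accepts in {0, 3, 4}. In every reachable pair the two components are either both accepting — (q6, 4) — or both non-accepting, so no string is accepted by exactly one of the machines: L(P) \ L(Q) and L(Q) \ L(P) are both empty.
Hence every string is accepted by P iff it is accepted by Q, and the two languages coincide.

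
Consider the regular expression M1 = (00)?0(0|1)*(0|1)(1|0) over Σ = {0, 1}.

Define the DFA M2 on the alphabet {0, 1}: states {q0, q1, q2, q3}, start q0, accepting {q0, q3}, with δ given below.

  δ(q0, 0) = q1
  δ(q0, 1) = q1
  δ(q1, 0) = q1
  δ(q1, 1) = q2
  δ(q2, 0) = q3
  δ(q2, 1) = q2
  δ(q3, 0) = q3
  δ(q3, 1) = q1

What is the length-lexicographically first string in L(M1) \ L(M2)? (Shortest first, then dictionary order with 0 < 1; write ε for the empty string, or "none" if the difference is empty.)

The string 000 is accepted by M1 but not by M2.
No shorter string lies in the difference, and 000 is the lexicographically first length-3 string in L(M1) \ L(M2).

000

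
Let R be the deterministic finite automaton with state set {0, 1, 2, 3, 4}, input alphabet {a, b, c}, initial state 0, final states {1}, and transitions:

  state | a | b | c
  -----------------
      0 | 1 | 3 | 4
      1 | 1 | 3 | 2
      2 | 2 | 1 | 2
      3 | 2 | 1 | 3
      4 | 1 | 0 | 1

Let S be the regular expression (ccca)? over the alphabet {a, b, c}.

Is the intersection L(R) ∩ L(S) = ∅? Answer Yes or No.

Converting the expression S to a DFA (subset construction, then merging equivalent states) gives the minimal DFA with states {s0, s1, s2, s3, s4, s5}, start state s0, accepting states {s0, s5} and transitions s0: a→s1, b→s1, c→s2; s1: a→s1, b→s1, c→s1; s2: a→s1, b→s1, c→s3; s3: a→s1, b→s1, c→s4; s4: a→s5, b→s1, c→s1; s5: a→s1, b→s1, c→s1.
Exploring the product automaton R × S from the start pair (0, s0), following both machines on each input symbol, reaches 10 state pairs: (0, s0), (1, s1), (3, s1), (4, s2), (2, s1), (0, s1), (1, s3), (4, s1), (2, s4), (2, s5).
R accepts in {1} and S accepts in {s0, s5}; no reachable pair has both components accepting, so no string drives both machines to acceptance simultaneously and L(R) ∩ L(S) = ∅.
So no string is accepted by both, and the intersection is empty.

Yes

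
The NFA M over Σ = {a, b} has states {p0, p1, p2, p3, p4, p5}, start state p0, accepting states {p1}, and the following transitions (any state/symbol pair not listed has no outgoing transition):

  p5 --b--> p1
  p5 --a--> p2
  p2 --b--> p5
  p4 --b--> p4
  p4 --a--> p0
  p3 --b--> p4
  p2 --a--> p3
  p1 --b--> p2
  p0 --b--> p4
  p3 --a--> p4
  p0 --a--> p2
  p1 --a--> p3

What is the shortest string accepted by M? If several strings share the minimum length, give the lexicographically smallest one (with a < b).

A breadth-first search from p0 reaches an accepting state first via the path p0 → p2 → p5 → p1 on input abb.
No string of length < 3 is accepted (BFS exhausts all shorter strings without reaching an accepting state), and abb is the lexicographically least accepting string of length 3.

abb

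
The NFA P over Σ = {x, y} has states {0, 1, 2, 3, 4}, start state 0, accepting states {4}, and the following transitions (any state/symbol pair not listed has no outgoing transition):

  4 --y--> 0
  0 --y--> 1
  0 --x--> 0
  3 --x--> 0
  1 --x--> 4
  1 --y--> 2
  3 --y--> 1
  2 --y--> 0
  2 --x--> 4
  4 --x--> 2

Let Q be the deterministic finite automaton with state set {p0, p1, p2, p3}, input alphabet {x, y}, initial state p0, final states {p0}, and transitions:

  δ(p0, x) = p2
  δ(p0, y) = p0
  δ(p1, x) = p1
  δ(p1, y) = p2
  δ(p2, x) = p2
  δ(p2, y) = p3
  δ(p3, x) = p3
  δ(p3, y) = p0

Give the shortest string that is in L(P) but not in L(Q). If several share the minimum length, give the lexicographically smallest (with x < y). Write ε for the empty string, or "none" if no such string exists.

The string yx is accepted by P but not by Q.
No shorter string lies in the difference, and yx is the lexicographically first length-2 string in L(P) \ L(Q).

yx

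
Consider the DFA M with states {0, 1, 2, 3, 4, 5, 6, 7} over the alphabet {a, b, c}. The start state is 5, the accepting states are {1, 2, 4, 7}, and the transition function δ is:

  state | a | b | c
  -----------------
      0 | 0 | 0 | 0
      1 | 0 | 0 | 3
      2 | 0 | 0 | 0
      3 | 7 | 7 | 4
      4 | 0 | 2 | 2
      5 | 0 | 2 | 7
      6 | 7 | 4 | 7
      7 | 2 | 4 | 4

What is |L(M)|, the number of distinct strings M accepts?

9

The useful subgraph on states {2, 4, 5, 7} is acyclic, so L(M) is finite; the longest accepting path visits 4 useful states, giving maximum string length 3.
Counting accepting paths from 5 by length: 2 of length 1, 3 of length 2, 4 of length 3. Total 9.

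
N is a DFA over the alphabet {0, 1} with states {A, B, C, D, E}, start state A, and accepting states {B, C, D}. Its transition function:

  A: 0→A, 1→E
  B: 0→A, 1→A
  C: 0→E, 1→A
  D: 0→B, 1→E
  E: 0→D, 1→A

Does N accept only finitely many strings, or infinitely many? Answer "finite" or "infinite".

infinite

State A is reachable from the start and can reach an accepting state, and it lies on the cycle A → A.
Traversing that cycle any number of times yields accepted strings of unbounded length, so the language is infinite.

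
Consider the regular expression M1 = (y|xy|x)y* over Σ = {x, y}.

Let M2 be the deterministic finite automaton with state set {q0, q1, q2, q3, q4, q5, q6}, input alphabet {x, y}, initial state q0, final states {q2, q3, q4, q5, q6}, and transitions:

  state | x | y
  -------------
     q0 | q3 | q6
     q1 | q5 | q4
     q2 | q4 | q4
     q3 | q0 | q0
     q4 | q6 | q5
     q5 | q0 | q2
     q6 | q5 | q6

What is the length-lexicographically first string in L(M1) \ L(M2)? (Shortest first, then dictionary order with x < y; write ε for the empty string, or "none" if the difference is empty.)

xy

The string xy is accepted by M1 but not by M2.
No shorter string lies in the difference, and xy is the lexicographically first length-2 string in L(M1) \ L(M2).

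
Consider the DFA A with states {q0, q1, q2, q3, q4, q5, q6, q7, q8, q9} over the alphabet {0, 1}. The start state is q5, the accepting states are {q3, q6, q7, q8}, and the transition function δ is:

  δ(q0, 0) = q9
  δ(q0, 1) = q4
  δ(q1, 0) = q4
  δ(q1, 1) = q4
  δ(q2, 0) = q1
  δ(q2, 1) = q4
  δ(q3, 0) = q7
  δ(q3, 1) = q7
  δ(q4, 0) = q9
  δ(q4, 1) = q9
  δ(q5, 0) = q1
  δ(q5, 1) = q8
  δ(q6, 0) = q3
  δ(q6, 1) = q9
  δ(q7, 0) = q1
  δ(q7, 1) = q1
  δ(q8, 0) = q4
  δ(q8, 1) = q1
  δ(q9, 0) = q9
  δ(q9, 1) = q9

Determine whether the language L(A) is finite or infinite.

The useful states (reachable from q5 and able to reach an accepting state) are {q5, q8}.
Restricted to these states the transition graph has no cycle, so every accepting path has bounded length and L is finite.

finite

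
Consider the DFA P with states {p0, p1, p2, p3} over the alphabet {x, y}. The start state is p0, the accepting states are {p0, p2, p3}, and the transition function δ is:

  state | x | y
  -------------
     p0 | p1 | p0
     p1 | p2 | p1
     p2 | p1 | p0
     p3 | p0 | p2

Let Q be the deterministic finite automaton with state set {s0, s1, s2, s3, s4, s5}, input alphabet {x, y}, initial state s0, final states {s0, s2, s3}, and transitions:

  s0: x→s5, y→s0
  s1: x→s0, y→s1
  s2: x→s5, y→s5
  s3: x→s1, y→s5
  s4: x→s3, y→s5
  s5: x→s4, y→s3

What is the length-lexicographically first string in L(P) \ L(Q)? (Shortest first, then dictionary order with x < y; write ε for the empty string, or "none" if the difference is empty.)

xx

The string xx is accepted by P but not by Q.
No shorter string lies in the difference, and xx is the lexicographically first length-2 string in L(P) \ L(Q).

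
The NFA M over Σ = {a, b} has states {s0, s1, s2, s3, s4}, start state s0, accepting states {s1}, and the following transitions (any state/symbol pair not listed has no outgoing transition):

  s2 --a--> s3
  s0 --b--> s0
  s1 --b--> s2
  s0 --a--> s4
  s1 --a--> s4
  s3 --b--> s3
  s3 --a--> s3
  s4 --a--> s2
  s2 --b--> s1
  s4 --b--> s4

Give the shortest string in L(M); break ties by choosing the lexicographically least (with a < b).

A breadth-first search from s0 reaches an accepting state first via the path s0 → s4 → s2 → s1 on input aab.
No string of length < 3 is accepted (BFS exhausts all shorter strings without reaching an accepting state), and aab is the lexicographically least accepting string of length 3.

aab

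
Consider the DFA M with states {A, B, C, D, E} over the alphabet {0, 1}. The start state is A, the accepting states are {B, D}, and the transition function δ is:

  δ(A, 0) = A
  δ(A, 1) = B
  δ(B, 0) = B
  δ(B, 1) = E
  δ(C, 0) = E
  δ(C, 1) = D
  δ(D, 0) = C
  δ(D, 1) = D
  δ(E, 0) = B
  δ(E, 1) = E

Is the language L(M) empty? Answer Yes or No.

The string 1 is accepted: the run A → B ends in the accepting state B.
Since at least one string is accepted, L(M) is not empty.

No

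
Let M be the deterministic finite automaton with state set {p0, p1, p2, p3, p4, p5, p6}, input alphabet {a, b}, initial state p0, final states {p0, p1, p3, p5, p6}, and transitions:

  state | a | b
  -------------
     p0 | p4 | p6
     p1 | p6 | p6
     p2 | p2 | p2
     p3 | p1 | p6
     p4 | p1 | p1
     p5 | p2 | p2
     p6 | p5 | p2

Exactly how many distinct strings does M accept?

The useful subgraph on states {p0, p1, p4, p5, p6} is acyclic, so L(M) is finite; the longest accepting path visits 5 useful states, giving maximum string length 4.
Counting accepting paths from p0 by length: 1 of length 0, 1 of length 1, 3 of length 2, 4 of length 3, 4 of length 4. Total 13.

13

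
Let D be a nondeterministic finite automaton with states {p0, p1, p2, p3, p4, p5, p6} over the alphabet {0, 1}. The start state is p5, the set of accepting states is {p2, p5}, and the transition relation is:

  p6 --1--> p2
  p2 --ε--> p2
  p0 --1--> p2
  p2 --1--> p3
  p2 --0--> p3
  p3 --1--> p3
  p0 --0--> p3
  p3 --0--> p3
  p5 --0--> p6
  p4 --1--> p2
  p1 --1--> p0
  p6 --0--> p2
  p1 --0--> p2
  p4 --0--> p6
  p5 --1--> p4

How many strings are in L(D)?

6

The useful subgraph on states {p2, p4, p5, p6} is acyclic, so L(D) is finite; the longest accepting path visits 4 useful states, giving maximum string length 3.
Counting accepting paths from p5 by length: 1 of length 0, 3 of length 2, 2 of length 3. Total 6.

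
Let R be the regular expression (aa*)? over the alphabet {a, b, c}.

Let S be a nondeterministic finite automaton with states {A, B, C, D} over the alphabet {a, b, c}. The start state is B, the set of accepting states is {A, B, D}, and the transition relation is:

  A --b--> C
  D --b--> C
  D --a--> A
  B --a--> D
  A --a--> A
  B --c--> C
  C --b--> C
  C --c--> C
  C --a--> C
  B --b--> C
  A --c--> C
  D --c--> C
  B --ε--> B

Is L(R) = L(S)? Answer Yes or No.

Converting the expression R to a DFA (subset construction, then merging equivalent states) gives the minimal DFA with states {r0, r1}, start state r0, accepting states {r0} and transitions r0: a→r0, b→r1, c→r1; r1: a→r1, b→r1, c→r1.
Exploring the product automaton R × S from the start pair (r0, B), following both machines on each input symbol, reaches 4 state pairs: (r0, B), (r0, D), (r1, C), (r0, A).
R accepts in {r0} and S accepts in {A, B, D}. In every reachable pair the two components are either both accepting — (r0, B), (r0, D), (r0, A) — or both non-accepting, so no string is accepted by exactly one of the machines: L(R) \ L(S) and L(S) \ L(R) are both empty.
Hence every string is accepted by R iff it is accepted by S, and the two languages coincide.

Yes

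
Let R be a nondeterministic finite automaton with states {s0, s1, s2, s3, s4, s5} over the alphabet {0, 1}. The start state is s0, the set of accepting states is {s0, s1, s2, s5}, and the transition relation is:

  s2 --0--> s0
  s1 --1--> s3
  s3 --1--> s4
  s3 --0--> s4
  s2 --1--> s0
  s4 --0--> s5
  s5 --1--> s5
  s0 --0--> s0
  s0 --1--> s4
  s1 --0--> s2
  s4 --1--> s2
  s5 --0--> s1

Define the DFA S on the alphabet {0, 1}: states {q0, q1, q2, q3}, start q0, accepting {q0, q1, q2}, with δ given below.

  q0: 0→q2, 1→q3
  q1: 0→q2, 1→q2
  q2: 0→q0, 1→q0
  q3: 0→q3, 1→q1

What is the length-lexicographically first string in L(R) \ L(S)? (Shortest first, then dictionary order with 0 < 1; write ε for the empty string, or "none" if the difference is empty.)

The string 10 is accepted by R but not by S.
No shorter string lies in the difference, and 10 is the lexicographically first length-2 string in L(R) \ L(S).

10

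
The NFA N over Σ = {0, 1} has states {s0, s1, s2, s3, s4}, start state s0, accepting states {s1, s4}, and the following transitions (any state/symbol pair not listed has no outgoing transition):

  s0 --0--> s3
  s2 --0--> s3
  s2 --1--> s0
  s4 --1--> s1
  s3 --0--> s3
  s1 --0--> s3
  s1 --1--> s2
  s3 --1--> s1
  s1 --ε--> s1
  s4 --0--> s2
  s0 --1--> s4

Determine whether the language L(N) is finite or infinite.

infinite

State s0 is reachable from the start and can reach an accepting state, and it lies on the cycle s0 → s3 → s1 → s2 → s0.
Traversing that cycle any number of times yields accepted strings of unbounded length, so the language is infinite.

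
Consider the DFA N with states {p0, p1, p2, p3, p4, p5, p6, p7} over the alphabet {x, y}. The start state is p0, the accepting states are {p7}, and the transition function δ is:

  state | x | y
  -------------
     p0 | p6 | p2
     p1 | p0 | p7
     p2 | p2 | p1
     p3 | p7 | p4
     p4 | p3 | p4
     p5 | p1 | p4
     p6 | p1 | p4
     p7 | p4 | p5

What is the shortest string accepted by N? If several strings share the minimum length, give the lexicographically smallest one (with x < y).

xxy

A breadth-first search from p0 reaches an accepting state first via the path p0 → p6 → p1 → p7 on input xxy.
No string of length < 3 is accepted (BFS exhausts all shorter strings without reaching an accepting state), and xxy is the lexicographically least accepting string of length 3.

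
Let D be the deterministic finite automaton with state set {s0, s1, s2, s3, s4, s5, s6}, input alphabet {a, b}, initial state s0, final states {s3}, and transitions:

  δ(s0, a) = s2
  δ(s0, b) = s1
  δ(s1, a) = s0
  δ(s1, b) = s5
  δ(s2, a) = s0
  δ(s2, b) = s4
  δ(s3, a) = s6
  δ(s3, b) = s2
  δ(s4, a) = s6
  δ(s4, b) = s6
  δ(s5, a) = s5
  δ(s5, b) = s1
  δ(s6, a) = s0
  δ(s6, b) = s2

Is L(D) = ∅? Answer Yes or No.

Yes

The states reachable from the start state are {s0, s1, s2, s4, s5, s6}.
None of the accepting states {s3} is reachable, so no string is accepted and L(D) = ∅.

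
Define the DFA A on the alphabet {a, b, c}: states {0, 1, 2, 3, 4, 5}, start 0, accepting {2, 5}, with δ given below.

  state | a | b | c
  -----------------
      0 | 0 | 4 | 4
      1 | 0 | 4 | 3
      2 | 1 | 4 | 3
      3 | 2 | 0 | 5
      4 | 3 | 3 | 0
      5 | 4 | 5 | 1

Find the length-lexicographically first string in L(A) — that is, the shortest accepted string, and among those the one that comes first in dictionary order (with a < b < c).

A breadth-first search from 0 reaches an accepting state first via the path 0 → 4 → 3 → 2 on input baa.
No string of length < 3 is accepted (BFS exhausts all shorter strings without reaching an accepting state), and baa is the lexicographically least accepting string of length 3.

baa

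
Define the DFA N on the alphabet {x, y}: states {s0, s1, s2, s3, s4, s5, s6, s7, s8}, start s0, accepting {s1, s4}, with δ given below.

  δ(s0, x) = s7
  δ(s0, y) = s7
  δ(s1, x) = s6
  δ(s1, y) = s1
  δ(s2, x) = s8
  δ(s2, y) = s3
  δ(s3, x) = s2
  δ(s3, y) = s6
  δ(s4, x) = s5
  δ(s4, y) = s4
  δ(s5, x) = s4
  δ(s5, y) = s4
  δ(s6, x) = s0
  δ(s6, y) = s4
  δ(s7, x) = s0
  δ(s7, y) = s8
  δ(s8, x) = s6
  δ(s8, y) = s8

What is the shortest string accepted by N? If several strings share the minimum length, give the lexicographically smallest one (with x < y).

xyxy

A breadth-first search from s0 reaches an accepting state first via the path s0 → s7 → s8 → s6 → s4 on input xyxy.
No string of length < 4 is accepted (BFS exhausts all shorter strings without reaching an accepting state), and xyxy is the lexicographically least accepting string of length 4.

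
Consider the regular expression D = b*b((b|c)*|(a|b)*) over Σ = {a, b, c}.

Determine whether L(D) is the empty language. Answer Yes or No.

The string b matches the expression, so it belongs to L(D).
Since L(D) contains at least one string, it is not empty.

No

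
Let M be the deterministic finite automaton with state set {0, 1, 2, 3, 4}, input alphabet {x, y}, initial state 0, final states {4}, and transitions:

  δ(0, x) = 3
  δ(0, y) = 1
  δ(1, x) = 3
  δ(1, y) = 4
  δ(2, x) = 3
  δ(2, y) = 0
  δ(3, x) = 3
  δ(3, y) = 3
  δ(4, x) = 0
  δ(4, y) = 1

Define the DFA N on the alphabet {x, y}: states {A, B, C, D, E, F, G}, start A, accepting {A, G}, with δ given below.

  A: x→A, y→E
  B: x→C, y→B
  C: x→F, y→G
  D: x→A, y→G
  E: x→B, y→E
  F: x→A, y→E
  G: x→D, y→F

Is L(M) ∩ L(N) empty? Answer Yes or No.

Yes

Exploring the product automaton M × N from the start pair (0, A), following both machines on each input symbol, reaches 16 state pairs: (0, A), (3, A), (1, E), (3, E), (3, B), (4, E), (3, C), (0, B), (3, F), (3, G), (1, B), (3, D), (4, B), (0, C), (1, G), (4, F).
M accepts in {4} and N accepts in {A, G}; no reachable pair has both components accepting, so no string drives both machines to acceptance simultaneously and L(M) ∩ L(N) = ∅.
So no string is accepted by both, and the intersection is empty.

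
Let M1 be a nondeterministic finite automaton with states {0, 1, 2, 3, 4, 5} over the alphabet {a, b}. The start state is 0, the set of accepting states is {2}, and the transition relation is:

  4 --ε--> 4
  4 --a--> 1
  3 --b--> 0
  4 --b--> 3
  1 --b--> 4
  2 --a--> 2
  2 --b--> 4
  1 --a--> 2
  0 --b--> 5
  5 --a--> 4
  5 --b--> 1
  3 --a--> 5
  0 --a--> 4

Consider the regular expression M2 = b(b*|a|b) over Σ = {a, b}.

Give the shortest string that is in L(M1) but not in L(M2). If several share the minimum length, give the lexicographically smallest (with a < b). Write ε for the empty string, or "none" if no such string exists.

aaa

The string aaa is accepted by M1 but not by M2.
No shorter string lies in the difference, and aaa is the lexicographically first length-3 string in L(M1) \ L(M2).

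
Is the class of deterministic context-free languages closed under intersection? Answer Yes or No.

No

DCFLs are closed under complement (normalise the DPDA to read all of its input, then flip the verdict). If they were also closed under intersection, De Morgan would make them closed under union; but {aⁿbⁿ : n≥0} and {aⁿb²ⁿ : n≥0} are DCFLs (push the a's; pop one per b, respectively one per two b's) whose union no deterministic PDA accepts: a DPDA for it would have a single run on aⁿb²ⁿ, accepting after the prefix aⁿbⁿ and accepting again after n more b's; an ordinary PDA that simulates it on a's and b's and, at any moment when it is accepting, may switch to reading only a fresh letter c while feeding each c to the simulation as a b, would accept aⁱbʲcᵏ (k≥1) exactly when both aⁱbʲ and aⁱbʲ⁺ᵏ are in the language, i.e. its language intersected with the regular set a*b*c⁺ would be exactly {aⁿbⁿcⁿ : n≥1} — impossible, since context-free languages are closed under intersection with regular sets and {aⁿbⁿcⁿ} is not context-free.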